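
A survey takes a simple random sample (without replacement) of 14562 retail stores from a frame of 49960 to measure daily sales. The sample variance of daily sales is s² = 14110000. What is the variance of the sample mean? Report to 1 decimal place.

686.5

Under SRS without replacement, Var(ȳ) = (1 − f)·s²/n with f = n/N = 14562/49960 = 0.29147318.
Var(ȳ) = (1 − 0.29147318)·14110000/14562 = 0.70852682·968.96031 = 686.53437.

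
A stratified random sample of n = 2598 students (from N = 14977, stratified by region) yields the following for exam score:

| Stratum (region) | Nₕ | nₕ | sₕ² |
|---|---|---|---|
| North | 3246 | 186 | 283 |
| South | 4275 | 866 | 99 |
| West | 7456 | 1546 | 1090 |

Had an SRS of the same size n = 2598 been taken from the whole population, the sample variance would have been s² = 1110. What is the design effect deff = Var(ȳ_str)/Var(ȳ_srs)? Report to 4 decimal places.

0.6040

Var(ȳ_str) = Σ Wₕ²(1−fₕ)sₕ²/nₕ with Wₕ = Nₕ/14977:
  North: (3246/14977)²·(1−186/3246)·283/186 = 0.067374224
  South: (4275/14977)²·(1−866/4275)·99/866 = 0.0074272965
  West: (7456/14977)²·(1−1546/7456)·1090/1546 = 0.13850349
  → Var(ȳ_str) = 0.21330501.
Var(ȳ_srs) = (1 − 2598/14977)·1110/2598 = 0.35313809.
deff = 0.21330501 / 0.35313809 = 0.6040.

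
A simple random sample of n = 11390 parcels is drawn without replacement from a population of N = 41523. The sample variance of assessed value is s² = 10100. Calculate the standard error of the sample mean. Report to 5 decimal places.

0.80219

Under SRS without replacement, Var(ȳ) = (1 − f)·s²/n with f = n/N = 11390/41523 = 0.27430581.
Var(ȳ) = (1 − 0.27430581)·10100/11390 = 0.72569419·0.88674276 = 0.64350407.
SE(ȳ) = √(0.64350407) = 0.80219.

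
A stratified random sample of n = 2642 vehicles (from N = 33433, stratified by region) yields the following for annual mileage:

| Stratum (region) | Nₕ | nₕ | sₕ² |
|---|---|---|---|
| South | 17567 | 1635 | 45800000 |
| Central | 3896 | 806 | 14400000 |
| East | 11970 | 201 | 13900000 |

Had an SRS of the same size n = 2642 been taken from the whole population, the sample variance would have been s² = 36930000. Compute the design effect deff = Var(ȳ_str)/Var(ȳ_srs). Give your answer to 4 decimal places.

1.2368

Var(ȳ_str) = Σ Wₕ²(1−fₕ)sₕ²/nₕ with Wₕ = Nₕ/33433:
  South: (17567/33433)²·(1−1635/17567)·45800000/1635 = 7013.9865
  Central: (3896/33433)²·(1−806/3896)·14400000/806 = 192.42176
  East: (11970/33433)²·(1−201/11970)·13900000/201 = 8715.6897
  → Var(ȳ_str) = 15922.098.
Var(ȳ_srs) = (1 − 2642/33433)·36930000/2642 = 12873.45.
deff = 15922.098 / 12873.45 = 1.2368.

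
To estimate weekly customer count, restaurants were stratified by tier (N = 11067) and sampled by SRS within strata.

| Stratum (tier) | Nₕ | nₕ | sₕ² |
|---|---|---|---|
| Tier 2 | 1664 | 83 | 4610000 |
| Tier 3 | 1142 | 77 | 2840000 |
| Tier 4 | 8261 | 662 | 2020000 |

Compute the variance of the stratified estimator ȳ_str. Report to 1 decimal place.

3123.2

Var(ȳ_str) = Σₕ Wₕ²(1 − fₕ)sₕ²/nₕ with Wₕ = Nₕ/N, N = 11067.
Tier 2: Wₕ = 0.15035692; term = 0.15035692²·(1 − 0.04987981)·4610000/83 = 1193.0213.
Tier 3: Wₕ = 0.10318966; term = 0.10318966²·(1 − 0.06742557)·2840000/77 = 366.25495.
Tier 4: Wₕ = 0.74645342; term = 0.74645342²·(1 − 0.08013558)·2020000/662 = 1563.9491.
Sum = 3123.2254.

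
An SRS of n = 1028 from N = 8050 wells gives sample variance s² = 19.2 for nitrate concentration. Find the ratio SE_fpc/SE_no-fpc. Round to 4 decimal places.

f = n/N = 1028/8050 = 0.12770186.
SE_no-fpc = √(s²/n) = 0.13666398; SE_fpc = √((1−f)s²/n) = 0.12763992.
Ratio = √(1−f) = 0.93396902.

0.9340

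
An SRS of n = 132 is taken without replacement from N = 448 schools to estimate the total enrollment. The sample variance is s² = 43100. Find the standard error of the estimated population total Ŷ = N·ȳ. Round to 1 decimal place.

Var(Ŷ) = N²·Var(ȳ) = N²·(1 − n/N)·s²/n.
f = 132/448 = 0.29464286; Var(ȳ) = 0.70535714·43100/132 = 230.30979.
Var(Ŷ) = 448² · 230.30979 = 4.6224096 × 10^7.
SE(Ŷ) = √(4.6224096 × 10^7) = 6798.8.

6798.8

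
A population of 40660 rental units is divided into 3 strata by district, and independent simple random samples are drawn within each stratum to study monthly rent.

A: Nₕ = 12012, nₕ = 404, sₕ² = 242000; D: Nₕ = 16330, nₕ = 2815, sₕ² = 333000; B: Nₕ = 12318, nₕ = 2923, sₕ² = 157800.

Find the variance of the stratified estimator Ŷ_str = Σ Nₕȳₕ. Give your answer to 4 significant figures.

1.159 × 10^11

Var(Ŷ_str) = Σₕ Nₕ²(1 − fₕ)sₕ²/nₕ.
A: 12012²·(1 − 404/12012)·242000/404 = 8.3523123 × 10^10.
D: 16330²·(1 − 2815/16330)·333000/2815 = 2.6107667 × 10^10.
B: 12318²·(1 − 2923/12318)·157800/2923 = 6.2476281 × 10^9.
Sum = 1.1587842 × 10^11.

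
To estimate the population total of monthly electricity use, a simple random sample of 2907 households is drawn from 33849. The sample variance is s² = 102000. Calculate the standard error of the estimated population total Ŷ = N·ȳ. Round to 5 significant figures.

191700

Var(Ŷ) = N²·Var(ȳ) = N²·(1 − n/N)·s²/n.
f = 2907/33849 = 0.08588141; Var(ȳ) = 0.91411859·102000/2907 = 32.074336.
Var(Ŷ) = 33849² · 32.074336 = 3.6749324 × 10^10.
SE(Ŷ) = √(3.6749324 × 10^10) = 191700.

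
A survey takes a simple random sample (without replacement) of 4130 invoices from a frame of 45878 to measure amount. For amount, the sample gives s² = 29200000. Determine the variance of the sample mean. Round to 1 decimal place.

Under SRS without replacement, Var(ȳ) = (1 − f)·s²/n with f = n/N = 4130/45878 = 0.09002136.
Var(ȳ) = (1 − 0.09002136)·29200000/4130 = 0.90997864·7070.2179 = 6433.7473.

6433.7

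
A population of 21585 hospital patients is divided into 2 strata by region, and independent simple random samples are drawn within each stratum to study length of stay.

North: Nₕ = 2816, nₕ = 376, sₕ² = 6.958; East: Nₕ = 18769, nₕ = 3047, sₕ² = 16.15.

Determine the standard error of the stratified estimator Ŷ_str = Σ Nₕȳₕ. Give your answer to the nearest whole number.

1300

Var(Ŷ_str) = Σₕ Nₕ²(1 − fₕ)sₕ²/nₕ.
North: 2816²·(1 − 376/2816)·6.958/376 = 127150.79.
East: 18769²·(1 − 3047/18769)·16.15/3047 = 1.5640441 × 10^6.
Sum = 1.6911949 × 10^6.
SE = √(1.6911949 × 10^6) = 1300.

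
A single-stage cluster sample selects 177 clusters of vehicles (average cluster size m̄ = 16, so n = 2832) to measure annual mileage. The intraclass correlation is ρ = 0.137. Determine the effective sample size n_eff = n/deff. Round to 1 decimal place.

927.0

deff = 1 + (16 − 1)·0.137 = 1 + 2.055 = 3.055.
n_eff = 2832 / 3.055 = 927.0.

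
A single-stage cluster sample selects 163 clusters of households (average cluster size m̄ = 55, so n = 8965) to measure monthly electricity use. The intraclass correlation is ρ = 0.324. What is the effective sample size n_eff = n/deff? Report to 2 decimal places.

484.70

deff = 1 + (55 − 1)·0.324 = 1 + 17.496 = 18.496.
n_eff = 8965 / 18.496 = 484.70.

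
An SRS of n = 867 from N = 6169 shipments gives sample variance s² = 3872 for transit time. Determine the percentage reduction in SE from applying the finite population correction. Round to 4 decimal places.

7.2930

f = n/N = 867/6169 = 0.14054142.
SE_no-fpc = √(s²/n) = 2.1132853; SE_fpc = √((1−f)s²/n) = 1.9591631.
Ratio = √(1−f) = 0.92706989. Reduction = 100·(1 − 0.92706989) = 7.2930%.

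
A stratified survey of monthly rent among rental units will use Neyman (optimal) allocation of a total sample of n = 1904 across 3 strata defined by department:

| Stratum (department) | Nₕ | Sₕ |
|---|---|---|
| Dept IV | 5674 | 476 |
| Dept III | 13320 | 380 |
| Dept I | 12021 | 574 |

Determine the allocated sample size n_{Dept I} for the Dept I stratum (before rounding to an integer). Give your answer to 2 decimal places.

Neyman allocation: nₕ = n·NₕSₕ / Σⱼ NⱼSⱼ.
Σ NⱼSⱼ = 5674·476 + 13320·380 + 12021·574 = 1.4662478 × 10^7.
n_{Dept I} = 1904·12021·574 / (1.4662478 × 10^7) = 896.01.

896.01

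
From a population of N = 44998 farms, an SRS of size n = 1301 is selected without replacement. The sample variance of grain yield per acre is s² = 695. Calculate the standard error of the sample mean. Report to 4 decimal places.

0.7202

Under SRS without replacement, Var(ȳ) = (1 − f)·s²/n with f = n/N = 1301/44998 = 0.02891240.
Var(ȳ) = (1 − 0.02891240)·695/1301 = 0.97108760·0.53420446 = 0.51875933.
SE(ȳ) = √(0.51875933) = 0.7202.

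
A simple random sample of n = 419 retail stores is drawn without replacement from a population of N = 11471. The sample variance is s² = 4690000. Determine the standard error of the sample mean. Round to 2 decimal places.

Under SRS without replacement, Var(ȳ) = (1 − f)·s²/n with f = n/N = 419/11471 = 0.03652689.
Var(ȳ) = (1 − 0.03652689)·4690000/419 = 0.96347311·11193.317 = 10784.46.
SE(ȳ) = √(10784.46) = 103.85.

103.85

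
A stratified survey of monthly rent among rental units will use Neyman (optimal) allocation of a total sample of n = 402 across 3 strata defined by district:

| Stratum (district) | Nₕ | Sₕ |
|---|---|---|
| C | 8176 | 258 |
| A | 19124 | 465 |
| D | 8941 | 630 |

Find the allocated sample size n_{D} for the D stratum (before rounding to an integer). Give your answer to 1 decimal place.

Neyman allocation: nₕ = n·NₕSₕ / Σⱼ NⱼSⱼ.
Σ NⱼSⱼ = 8176·258 + 19124·465 + 8941·630 = 1.6634898 × 10^7.
n_{D} = 402·8941·630 / (1.6634898 × 10^7) = 136.1.

136.1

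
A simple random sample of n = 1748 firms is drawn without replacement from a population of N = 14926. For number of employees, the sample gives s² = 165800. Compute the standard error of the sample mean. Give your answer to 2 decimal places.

Under SRS without replacement, Var(ȳ) = (1 − f)·s²/n with f = n/N = 1748/14926 = 0.11711108.
Var(ȳ) = (1 − 0.11711108)·165800/1748 = 0.88288892·94.851259 = 83.743125.
SE(ȳ) = √(83.743125) = 9.15.

9.15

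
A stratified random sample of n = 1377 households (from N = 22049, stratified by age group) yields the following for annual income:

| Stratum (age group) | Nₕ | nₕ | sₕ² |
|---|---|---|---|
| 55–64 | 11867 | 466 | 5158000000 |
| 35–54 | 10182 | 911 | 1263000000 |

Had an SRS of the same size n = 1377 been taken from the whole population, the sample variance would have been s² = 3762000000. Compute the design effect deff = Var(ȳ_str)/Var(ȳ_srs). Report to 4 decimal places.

Var(ȳ_str) = Σ Wₕ²(1−fₕ)sₕ²/nₕ with Wₕ = Nₕ/22049:
  55–64: (11867/22049)²·(1−466/11867)·5158000000/466 = 3.0803603 × 10^6
  35–54: (10182/22049)²·(1−911/10182)·1263000000/911 = 269194.92
  → Var(ȳ_str) = 3.3495552 × 10^6.
Var(ȳ_srs) = (1 − 1377/22049)·3762000000/1377 = 2.5614062 × 10^6.
deff = (3.3495552 × 10^6) / (2.5614062 × 10^6) = 1.3077.

1.3077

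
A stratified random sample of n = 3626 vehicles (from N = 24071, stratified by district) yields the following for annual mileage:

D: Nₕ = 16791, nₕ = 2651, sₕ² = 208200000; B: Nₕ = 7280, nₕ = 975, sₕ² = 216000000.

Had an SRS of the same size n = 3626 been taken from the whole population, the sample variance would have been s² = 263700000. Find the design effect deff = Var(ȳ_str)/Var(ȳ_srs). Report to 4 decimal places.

Var(ȳ_str) = Σ Wₕ²(1−fₕ)sₕ²/nₕ with Wₕ = Nₕ/24071:
  D: (16791/24071)²·(1−2651/16791)·208200000/2651 = 32181.679
  B: (7280/24071)²·(1−975/7280)·216000000/975 = 17550.009
  → Var(ȳ_str) = 49731.688.
Var(ȳ_srs) = (1 − 3626/24071)·263700000/3626 = 61769.674.
deff = 49731.688 / 61769.674 = 0.8051.

0.8051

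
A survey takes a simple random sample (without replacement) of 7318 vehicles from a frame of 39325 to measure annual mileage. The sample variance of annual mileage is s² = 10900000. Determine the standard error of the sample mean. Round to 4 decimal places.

34.8181

Under SRS without replacement, Var(ȳ) = (1 − f)·s²/n with f = n/N = 7318/39325 = 0.18609027.
Var(ȳ) = (1 − 0.18609027)·10900000/7318 = 0.81390973·1489.478 = 1212.3006.
SE(ȳ) = √(1212.3006) = 34.8181.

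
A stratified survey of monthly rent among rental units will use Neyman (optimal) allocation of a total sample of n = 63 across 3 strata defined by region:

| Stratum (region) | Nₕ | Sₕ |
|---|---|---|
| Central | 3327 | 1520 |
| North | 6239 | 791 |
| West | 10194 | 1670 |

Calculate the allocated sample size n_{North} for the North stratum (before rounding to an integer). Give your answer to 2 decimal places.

Neyman allocation: nₕ = n·NₕSₕ / Σⱼ NⱼSⱼ.
Σ NⱼSⱼ = 3327·1520 + 6239·791 + 10194·1670 = 2.7016069 × 10^7.
n_{North} = 63·6239·791 / (2.7016069 × 10^7) = 11.51.

11.51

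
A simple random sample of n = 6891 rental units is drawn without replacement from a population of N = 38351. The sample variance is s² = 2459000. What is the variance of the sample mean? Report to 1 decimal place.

Under SRS without replacement, Var(ȳ) = (1 − f)·s²/n with f = n/N = 6891/38351 = 0.17968241.
Var(ȳ) = (1 − 0.17968241)·2459000/6891 = 0.82031759·356.84226 = 292.72398.

292.7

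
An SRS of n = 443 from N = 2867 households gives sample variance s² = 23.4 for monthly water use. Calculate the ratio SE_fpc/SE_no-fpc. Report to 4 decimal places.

0.9195

f = n/N = 443/2867 = 0.15451692.
SE_no-fpc = √(s²/n) = 0.22982966; SE_fpc = √((1−f)s²/n) = 0.21132872.
Ratio = √(1−f) = 0.91950154.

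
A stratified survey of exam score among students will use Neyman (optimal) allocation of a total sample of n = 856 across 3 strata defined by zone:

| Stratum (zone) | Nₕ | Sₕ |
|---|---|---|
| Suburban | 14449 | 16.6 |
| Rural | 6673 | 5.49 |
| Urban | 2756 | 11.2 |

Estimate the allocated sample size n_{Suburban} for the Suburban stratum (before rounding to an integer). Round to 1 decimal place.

668.0

Neyman allocation: nₕ = n·NₕSₕ / Σⱼ NⱼSⱼ.
Σ NⱼSⱼ = 14449·16.6 + 6673·5.49 + 2756·11.2 = 307355.37.
n_{Suburban} = 856·14449·16.6 / 307355.37 = 668.0.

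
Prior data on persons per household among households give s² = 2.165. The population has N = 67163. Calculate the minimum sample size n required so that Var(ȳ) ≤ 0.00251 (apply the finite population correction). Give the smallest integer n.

Without fpc, n₀ = s²/D = 2.165/0.00251 = 862.5498.
With fpc, (1 − n/N)·s²/n ≤ D requires n ≥ n₀/(1 + n₀/N) = 862.5498/(1 + 862.5498/67163) = 851.6128.
Rounding up, n = 852.

852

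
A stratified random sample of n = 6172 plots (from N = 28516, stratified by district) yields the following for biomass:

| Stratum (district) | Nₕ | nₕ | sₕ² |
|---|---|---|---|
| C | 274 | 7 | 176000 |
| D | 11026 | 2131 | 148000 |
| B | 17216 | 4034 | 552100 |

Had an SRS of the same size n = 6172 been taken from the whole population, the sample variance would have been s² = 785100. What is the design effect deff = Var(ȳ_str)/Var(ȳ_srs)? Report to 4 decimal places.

Var(ȳ_str) = Σ Wₕ²(1−fₕ)sₕ²/nₕ with Wₕ = Nₕ/28516:
  C: (274/28516)²·(1−7/274)·176000/7 = 2.2620346
  D: (11026/28516)²·(1−2131/11026)·148000/2131 = 8.3765463
  B: (17216/28516)²·(1−4034/17216)·552100/4034 = 38.196028
  → Var(ȳ_str) = 48.834609.
Var(ȳ_srs) = (1 − 6172/28516)·785100/6172 = 99.671588.
deff = 48.834609 / 99.671588 = 0.4900.

0.4900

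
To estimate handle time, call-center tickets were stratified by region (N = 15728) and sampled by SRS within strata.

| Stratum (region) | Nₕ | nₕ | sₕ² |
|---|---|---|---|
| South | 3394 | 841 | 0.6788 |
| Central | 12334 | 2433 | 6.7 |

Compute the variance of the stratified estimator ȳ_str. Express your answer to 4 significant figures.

Var(ȳ_str) = Σₕ Wₕ²(1 − fₕ)sₕ²/nₕ with Wₕ = Nₕ/N, N = 15728.
South: Wₕ = 0.21579349; term = 0.21579349²·(1 − 0.24779022)·0.6788/841 = 2.8272323 × 10^-5.
Central: Wₕ = 0.78420651; term = 0.78420651²·(1 − 0.19725961)·6.7/2433 = 0.0013594671.
Sum = 0.0013877394.

0.001388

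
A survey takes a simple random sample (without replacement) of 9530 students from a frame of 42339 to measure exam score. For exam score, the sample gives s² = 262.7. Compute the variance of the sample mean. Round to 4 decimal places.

Under SRS without replacement, Var(ȳ) = (1 − f)·s²/n with f = n/N = 9530/42339 = 0.22508798.
Var(ȳ) = (1 − 0.22508798)·262.7/9530 = 0.77491202·0.027565582 = 0.021360901.

0.0214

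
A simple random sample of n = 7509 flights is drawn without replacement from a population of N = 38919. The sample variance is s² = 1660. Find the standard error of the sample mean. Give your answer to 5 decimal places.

Under SRS without replacement, Var(ȳ) = (1 − f)·s²/n with f = n/N = 7509/38919 = 0.19293918.
Var(ȳ) = (1 − 0.19293918)·1660/7509 = 0.80706082·0.22106805 = 0.17841536.
SE(ȳ) = √(0.17841536) = 0.42239.

0.42239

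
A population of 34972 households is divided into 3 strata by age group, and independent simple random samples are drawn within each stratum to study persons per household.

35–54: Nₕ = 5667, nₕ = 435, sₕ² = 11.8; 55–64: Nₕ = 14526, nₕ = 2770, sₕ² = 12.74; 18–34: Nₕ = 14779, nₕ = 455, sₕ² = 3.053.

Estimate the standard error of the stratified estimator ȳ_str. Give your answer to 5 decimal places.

0.04961

Var(ȳ_str) = Σₕ Wₕ²(1 − fₕ)sₕ²/nₕ with Wₕ = Nₕ/N, N = 34972.
35–54: Wₕ = 0.16204392; term = 0.16204392²·(1 − 0.07676019)·11.8/435 = 6.5761659 × 10^-4.
55–64: Wₕ = 0.41536086; term = 0.41536086²·(1 − 0.19069255)·12.74/2770 = 6.4217639 × 10^-4.
18–34: Wₕ = 0.42259522; term = 0.42259522²·(1 − 0.03078693)·3.053/455 = 0.0011614054.
Sum = 0.0024611984.
SE = √(0.0024611984) = 0.04961.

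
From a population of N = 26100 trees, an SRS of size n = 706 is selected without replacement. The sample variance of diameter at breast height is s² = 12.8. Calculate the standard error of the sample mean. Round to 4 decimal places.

Under SRS without replacement, Var(ȳ) = (1 − f)·s²/n with f = n/N = 706/26100 = 0.02704981.
Var(ȳ) = (1 − 0.02704981)·12.8/706 = 0.97295019·0.018130312 = 0.01763989.
SE(ȳ) = √(0.01763989) = 0.1328.

0.1328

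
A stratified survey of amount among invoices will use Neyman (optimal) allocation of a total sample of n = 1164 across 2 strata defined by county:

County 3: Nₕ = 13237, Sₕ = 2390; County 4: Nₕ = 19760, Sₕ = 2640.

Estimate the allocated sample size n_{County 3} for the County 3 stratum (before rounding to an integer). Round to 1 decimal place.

Neyman allocation: nₕ = n·NₕSₕ / Σⱼ NⱼSⱼ.
Σ NⱼSⱼ = 13237·2390 + 19760·2640 = 8.380283 × 10^7.
n_{County 3} = 1164·13237·2390 / (8.380283 × 10^7) = 439.4.

439.4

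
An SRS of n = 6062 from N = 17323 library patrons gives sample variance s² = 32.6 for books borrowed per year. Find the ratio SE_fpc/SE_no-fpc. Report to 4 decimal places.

0.8063

f = n/N = 6062/17323 = 0.34993939.
SE_no-fpc = √(s²/n) = 0.073333233; SE_fpc = √((1−f)s²/n) = 0.059125899.
Ratio = √(1−f) = 0.80626336.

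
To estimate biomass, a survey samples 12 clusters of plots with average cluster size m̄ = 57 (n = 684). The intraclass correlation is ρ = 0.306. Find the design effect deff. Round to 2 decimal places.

deff = 1 + (57 − 1)·0.306 = 1 + 17.136 = 18.136.

18.14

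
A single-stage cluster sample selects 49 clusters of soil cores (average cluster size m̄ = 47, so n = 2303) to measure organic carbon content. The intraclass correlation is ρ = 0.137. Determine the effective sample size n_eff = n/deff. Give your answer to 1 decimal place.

deff = 1 + (47 − 1)·0.137 = 1 + 6.302 = 7.302.
n_eff = 2303 / 7.302 = 315.4.

315.4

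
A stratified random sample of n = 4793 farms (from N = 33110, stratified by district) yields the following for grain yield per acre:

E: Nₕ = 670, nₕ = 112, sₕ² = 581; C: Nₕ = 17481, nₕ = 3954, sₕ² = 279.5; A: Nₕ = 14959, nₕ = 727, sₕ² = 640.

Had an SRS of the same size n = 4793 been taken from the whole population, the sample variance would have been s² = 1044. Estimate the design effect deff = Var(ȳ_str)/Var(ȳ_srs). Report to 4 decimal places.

Var(ȳ_str) = Σ Wₕ²(1−fₕ)sₕ²/nₕ with Wₕ = Nₕ/33110:
  E: (670/33110)²·(1−112/670)·581/112 = 0.0017690852
  C: (17481/33110)²·(1−3954/17481)·279.5/3954 = 0.015247356
  A: (14959/33110)²·(1−727/14959)·640/727 = 0.17096047
  → Var(ȳ_str) = 0.18797691.
Var(ȳ_srs) = (1 − 4793/33110)·1044/4793 = 0.18628639.
deff = 0.18797691 / 0.18628639 = 1.0091.

1.0091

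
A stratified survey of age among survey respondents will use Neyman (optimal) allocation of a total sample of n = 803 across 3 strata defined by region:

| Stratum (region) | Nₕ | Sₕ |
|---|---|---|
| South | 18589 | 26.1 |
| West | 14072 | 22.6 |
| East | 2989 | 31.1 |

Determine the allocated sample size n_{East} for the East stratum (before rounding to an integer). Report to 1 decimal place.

Neyman allocation: nₕ = n·NₕSₕ / Σⱼ NⱼSⱼ.
Σ NⱼSⱼ = 18589·26.1 + 14072·22.6 + 2989·31.1 = 896158.
n_{East} = 803·2989·31.1 / 896158 = 83.3.

83.3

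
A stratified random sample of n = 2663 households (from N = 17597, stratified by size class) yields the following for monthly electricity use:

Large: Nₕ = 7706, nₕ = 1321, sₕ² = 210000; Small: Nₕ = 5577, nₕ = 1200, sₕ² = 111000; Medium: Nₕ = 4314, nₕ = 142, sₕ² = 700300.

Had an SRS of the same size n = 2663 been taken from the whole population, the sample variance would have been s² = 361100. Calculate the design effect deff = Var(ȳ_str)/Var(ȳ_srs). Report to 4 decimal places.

2.7737

Var(ȳ_str) = Σ Wₕ²(1−fₕ)sₕ²/nₕ with Wₕ = Nₕ/17597:
  Large: (7706/17597)²·(1−1321/7706)·210000/1321 = 25.259754
  Small: (5577/17597)²·(1−1200/5577)·111000/1200 = 7.291916
  Medium: (4314/17597)²·(1−142/4314)·700300/142 = 286.64407
  → Var(ȳ_str) = 319.19574.
Var(ȳ_srs) = (1 − 2663/17597)·361100/2663 = 115.07841.
deff = 319.19574 / 115.07841 = 2.7737.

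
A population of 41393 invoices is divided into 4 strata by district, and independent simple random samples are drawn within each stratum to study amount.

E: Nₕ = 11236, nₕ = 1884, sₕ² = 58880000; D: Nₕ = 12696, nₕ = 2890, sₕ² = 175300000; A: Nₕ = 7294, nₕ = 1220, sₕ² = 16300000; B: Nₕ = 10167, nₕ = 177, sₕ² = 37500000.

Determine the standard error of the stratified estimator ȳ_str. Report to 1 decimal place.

Var(ȳ_str) = Σₕ Wₕ²(1 − fₕ)sₕ²/nₕ with Wₕ = Nₕ/N, N = 41393.
E: Wₕ = 0.27144686; term = 0.27144686²·(1 − 0.16767533)·58880000/1884 = 1916.6787.
D: Wₕ = 0.30671853; term = 0.30671853²·(1 − 0.22763075)·175300000/2890 = 4407.467.
A: Wₕ = 0.17621337; term = 0.17621337²·(1 − 0.16726076)·16300000/1220 = 345.47332.
B: Wₕ = 0.24562124; term = 0.24562124²·(1 − 0.01740927)·37500000/177 = 12559.215.
Sum = 19228.834.
SE = √(19228.834) = 138.7.

138.7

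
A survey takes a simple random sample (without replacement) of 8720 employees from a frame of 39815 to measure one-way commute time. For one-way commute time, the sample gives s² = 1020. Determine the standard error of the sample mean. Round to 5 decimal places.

Under SRS without replacement, Var(ȳ) = (1 − f)·s²/n with f = n/N = 8720/39815 = 0.21901293.
Var(ȳ) = (1 − 0.21901293)·1020/8720 = 0.78098707·0.11697248 = 0.091353992.
SE(ȳ) = √(0.091353992) = 0.30225.

0.30225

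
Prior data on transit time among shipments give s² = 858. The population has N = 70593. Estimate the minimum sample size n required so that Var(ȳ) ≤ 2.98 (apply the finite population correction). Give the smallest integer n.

287

Without fpc, n₀ = s²/D = 858/2.98 = 287.9195.
With fpc, (1 − n/N)·s²/n ≤ D requires n ≥ n₀/(1 + n₀/N) = 287.9195/(1 + 287.9195/70593) = 286.7500.
Rounding up, n = 287.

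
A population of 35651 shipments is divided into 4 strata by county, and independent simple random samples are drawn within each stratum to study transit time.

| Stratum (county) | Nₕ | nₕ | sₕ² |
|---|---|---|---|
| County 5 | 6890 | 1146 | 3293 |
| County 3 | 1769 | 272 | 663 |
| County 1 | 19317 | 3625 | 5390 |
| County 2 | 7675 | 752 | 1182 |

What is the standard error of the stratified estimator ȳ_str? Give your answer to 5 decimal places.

Var(ȳ_str) = Σₕ Wₕ²(1 − fₕ)sₕ²/nₕ with Wₕ = Nₕ/N, N = 35651.
County 5: Wₕ = 0.19326246; term = 0.19326246²·(1 − 0.16632801)·3293/1146 = 0.089474099.
County 3: Wₕ = 0.04961993; term = 0.04961993²·(1 − 0.15375919)·663/272 = 0.0050786797.
County 1: Wₕ = 0.54183613; term = 0.54183613²·(1 − 0.18765854)·5390/3625 = 0.35461353.
County 2: Wₕ = 0.21528148; term = 0.21528148²·(1 − 0.09798046)·1182/752 = 0.065709615.
Sum = 0.51487592.
SE = √(0.51487592) = 0.71755.

0.71755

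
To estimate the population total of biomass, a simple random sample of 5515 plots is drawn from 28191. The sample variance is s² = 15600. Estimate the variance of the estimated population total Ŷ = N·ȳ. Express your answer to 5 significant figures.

Var(Ŷ) = N²·Var(ȳ) = N²·(1 − n/N)·s²/n.
f = 5515/28191 = 0.19562981; Var(ȳ) = 0.80437019·15600/5515 = 2.275281.
Var(Ŷ) = 28191² · 2.275281 = 1.8082397 × 10^9.

1.8082 × 10^9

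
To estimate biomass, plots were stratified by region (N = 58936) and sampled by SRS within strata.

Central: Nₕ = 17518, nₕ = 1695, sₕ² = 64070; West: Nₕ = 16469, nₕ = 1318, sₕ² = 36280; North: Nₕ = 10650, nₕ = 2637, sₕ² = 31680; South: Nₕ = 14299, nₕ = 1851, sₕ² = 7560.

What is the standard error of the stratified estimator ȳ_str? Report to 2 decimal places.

2.34

Var(ȳ_str) = Σₕ Wₕ²(1 − fₕ)sₕ²/nₕ with Wₕ = Nₕ/N, N = 58936.
Central: Wₕ = 0.29723768; term = 0.29723768²·(1 − 0.09675762)·64070/1695 = 3.0164564.
West: Wₕ = 0.27943871; term = 0.27943871²·(1 − 0.08002915)·36280/1318 = 1.9774207.
North: Wₕ = 0.18070449; term = 0.18070449²·(1 − 0.24760563)·31680/2637 = 0.29516066.
South: Wₕ = 0.24261911; term = 0.24261911²·(1 − 0.12944961)·7560/1851 = 0.20929522.
Sum = 5.498333.
SE = √(5.498333) = 2.34.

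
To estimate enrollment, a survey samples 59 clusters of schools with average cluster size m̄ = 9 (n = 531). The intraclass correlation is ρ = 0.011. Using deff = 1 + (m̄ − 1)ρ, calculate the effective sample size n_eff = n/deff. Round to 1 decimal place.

deff = 1 + (9 − 1)·0.011 = 1 + 0.088 = 1.088.
n_eff = 531 / 1.088 = 488.1.

488.1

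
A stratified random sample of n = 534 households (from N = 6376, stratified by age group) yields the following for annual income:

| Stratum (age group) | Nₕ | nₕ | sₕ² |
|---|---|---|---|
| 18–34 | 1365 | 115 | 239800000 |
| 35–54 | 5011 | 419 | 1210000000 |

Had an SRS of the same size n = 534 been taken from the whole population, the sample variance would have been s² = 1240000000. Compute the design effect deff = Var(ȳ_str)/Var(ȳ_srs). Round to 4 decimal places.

Var(ȳ_str) = Σ Wₕ²(1−fₕ)sₕ²/nₕ with Wₕ = Nₕ/6376:
  18–34: (1365/6376)²·(1−115/1365)·239800000/115 = 87518
  35–54: (5011/6376)²·(1−419/5011)·1210000000/419 = 1.6345605 × 10^6
  → Var(ȳ_str) = 1.7220785 × 10^6.
Var(ȳ_srs) = (1 − 534/6376)·1240000000/534 = 2.1276181 × 10^6.
deff = (1.7220785 × 10^6) / (2.1276181 × 10^6) = 0.8094.

0.8094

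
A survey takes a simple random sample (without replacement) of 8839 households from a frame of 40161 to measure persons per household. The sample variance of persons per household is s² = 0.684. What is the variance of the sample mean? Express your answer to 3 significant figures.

6.04 × 10^-5

Under SRS without replacement, Var(ȳ) = (1 − f)·s²/n with f = n/N = 8839/40161 = 0.22008914.
Var(ȳ) = (1 − 0.22008914)·0.684/8839 = 0.77991086·7.7384319 × 10^-5 = 6.0352871 × 10^-5.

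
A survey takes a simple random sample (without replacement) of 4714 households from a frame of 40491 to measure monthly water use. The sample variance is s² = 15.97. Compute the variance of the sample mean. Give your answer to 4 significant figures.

0.002993

Under SRS without replacement, Var(ȳ) = (1 − f)·s²/n with f = n/N = 4714/40491 = 0.11642093.
Var(ȳ) = (1 − 0.11642093)·15.97/4714 = 0.88357907·0.0033877811 = 0.0029933724.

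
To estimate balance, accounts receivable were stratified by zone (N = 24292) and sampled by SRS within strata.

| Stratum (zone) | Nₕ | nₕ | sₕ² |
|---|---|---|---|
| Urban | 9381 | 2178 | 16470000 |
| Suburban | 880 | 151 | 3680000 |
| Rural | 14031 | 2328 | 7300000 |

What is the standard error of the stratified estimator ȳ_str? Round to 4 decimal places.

Var(ȳ_str) = Σₕ Wₕ²(1 − fₕ)sₕ²/nₕ with Wₕ = Nₕ/N, N = 24292.
Urban: Wₕ = 0.38617652; term = 0.38617652²·(1 − 0.23217141)·16470000/2178 = 865.90796.
Suburban: Wₕ = 0.03622592; term = 0.03622592²·(1 − 0.17159091)·3680000/151 = 26.494427.
Rural: Wₕ = 0.57759756; term = 0.57759756²·(1 − 0.16591832)·7300000/2328 = 872.56777.
Sum = 1764.9702.
SE = √(1764.9702) = 42.0115.

42.0115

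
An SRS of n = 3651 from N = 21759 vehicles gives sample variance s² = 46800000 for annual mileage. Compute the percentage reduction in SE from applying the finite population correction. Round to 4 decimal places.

f = n/N = 3651/21759 = 0.16779264.
SE_no-fpc = √(s²/n) = 113.2184; SE_fpc = √((1−f)s²/n) = 103.28394.
Ratio = √(1−f) = 0.91225400. Reduction = 100·(1 − 0.91225400) = 8.7746%.

8.7746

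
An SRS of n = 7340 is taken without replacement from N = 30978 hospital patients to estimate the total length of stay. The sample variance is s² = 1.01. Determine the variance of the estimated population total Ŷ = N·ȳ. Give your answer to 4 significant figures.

Var(Ŷ) = N²·Var(ȳ) = N²·(1 − n/N)·s²/n.
f = 7340/30978 = 0.23694235; Var(ȳ) = 0.76305765·1.01/7340 = 1.049984 × 10^-4.
Var(Ŷ) = 30978² · (1.049984 × 10^-4) = 100760.3.

100800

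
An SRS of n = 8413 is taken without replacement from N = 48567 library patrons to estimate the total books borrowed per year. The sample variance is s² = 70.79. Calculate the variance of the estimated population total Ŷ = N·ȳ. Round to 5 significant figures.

1.6409 × 10^7

Var(Ŷ) = N²·Var(ȳ) = N²·(1 − n/N)·s²/n.
f = 8413/48567 = 0.17322462; Var(ȳ) = 0.82677538·70.79/8413 = 0.0069567847.
Var(Ŷ) = 48567² · 0.0069567847 = 1.640934 × 10^7.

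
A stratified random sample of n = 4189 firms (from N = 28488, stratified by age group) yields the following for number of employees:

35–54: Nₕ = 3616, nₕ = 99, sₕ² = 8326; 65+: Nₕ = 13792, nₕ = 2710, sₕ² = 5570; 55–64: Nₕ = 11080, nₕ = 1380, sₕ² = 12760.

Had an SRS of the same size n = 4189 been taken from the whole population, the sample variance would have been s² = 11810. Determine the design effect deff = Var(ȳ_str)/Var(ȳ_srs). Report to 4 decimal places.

Var(ȳ_str) = Σ Wₕ²(1−fₕ)sₕ²/nₕ with Wₕ = Nₕ/28488:
  35–54: (3616/28488)²·(1−99/3616)·8326/99 = 1.3178867
  65+: (13792/28488)²·(1−2710/13792)·5570/2710 = 0.38708592
  55–64: (11080/28488)²·(1−1380/11080)·12760/1380 = 1.224501
  → Var(ȳ_str) = 2.9294736.
Var(ȳ_srs) = (1 − 4189/28488)·11810/4189 = 2.4047281.
deff = 2.9294736 / 2.4047281 = 1.2182.

1.2182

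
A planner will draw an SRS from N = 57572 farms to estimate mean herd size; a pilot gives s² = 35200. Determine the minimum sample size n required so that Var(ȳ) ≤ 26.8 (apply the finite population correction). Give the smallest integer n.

Without fpc, n₀ = s²/D = 35200/26.8 = 1313.4328.
With fpc, (1 − n/N)·s²/n ≤ D requires n ≥ n₀/(1 + n₀/N) = 1313.4328/(1 + 1313.4328/57572) = 1284.1368.
Rounding up, n = 1285.

1285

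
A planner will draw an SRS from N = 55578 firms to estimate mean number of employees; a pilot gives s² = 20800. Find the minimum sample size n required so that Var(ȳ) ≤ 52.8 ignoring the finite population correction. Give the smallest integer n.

394

Without fpc, n₀ = s²/D = 20800/52.8 = 393.9394.
Rounding up, n = 394.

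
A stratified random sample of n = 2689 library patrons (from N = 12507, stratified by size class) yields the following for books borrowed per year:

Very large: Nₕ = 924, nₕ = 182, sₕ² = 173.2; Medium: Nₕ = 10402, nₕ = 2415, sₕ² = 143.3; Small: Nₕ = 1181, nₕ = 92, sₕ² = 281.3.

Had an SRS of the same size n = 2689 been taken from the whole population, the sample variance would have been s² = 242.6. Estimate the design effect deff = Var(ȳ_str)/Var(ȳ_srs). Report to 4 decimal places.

Var(ȳ_str) = Σ Wₕ²(1−fₕ)sₕ²/nₕ with Wₕ = Nₕ/12507:
  Very large: (924/12507)²·(1−182/924)·173.2/182 = 0.0041710565
  Medium: (10402/12507)²·(1−2415/10402)·143.3/2415 = 0.031515434
  Small: (1181/12507)²·(1−92/1181)·281.3/92 = 0.025139312
  → Var(ȳ_str) = 0.060825803.
Var(ȳ_srs) = (1 − 2689/12507)·242.6/2689 = 0.070822275.
deff = 0.060825803 / 0.070822275 = 0.8589.

0.8589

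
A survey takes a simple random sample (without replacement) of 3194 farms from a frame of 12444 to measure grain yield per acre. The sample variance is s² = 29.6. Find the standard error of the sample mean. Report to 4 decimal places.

0.0830

Under SRS without replacement, Var(ȳ) = (1 − f)·s²/n with f = n/N = 3194/12444 = 0.25666988.
Var(ȳ) = (1 − 0.25666988)·29.6/3194 = 0.74333012·0.0092673763 = 0.00688872.
SE(ȳ) = √(0.00688872) = 0.0830.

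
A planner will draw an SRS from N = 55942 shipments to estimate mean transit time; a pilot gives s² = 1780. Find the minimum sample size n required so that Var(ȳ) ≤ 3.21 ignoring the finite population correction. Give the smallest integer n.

Without fpc, n₀ = s²/D = 1780/3.21 = 554.5171.
Rounding up, n = 555.

555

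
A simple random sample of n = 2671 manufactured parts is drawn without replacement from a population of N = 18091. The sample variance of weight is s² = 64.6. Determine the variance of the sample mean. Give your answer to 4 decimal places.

0.0206

Under SRS without replacement, Var(ȳ) = (1 − f)·s²/n with f = n/N = 2671/18091 = 0.14764247.
Var(ȳ) = (1 − 0.14764247)·64.6/2671 = 0.85235753·0.024185698 = 0.020614862.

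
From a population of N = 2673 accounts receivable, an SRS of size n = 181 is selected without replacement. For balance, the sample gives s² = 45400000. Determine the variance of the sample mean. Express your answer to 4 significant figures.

Under SRS without replacement, Var(ȳ) = (1 − f)·s²/n with f = n/N = 181/2673 = 0.06771418.
Var(ȳ) = (1 − 0.06771418)·45400000/181 = 0.93228582·250828.73 = 233844.07.

233800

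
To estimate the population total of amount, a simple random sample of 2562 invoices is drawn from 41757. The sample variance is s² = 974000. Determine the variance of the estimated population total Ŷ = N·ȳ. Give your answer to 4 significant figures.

Var(Ŷ) = N²·Var(ȳ) = N²·(1 − n/N)·s²/n.
f = 2562/41757 = 0.06135498; Var(ȳ) = 0.93864502·974000/2562 = 356.84631.
Var(Ŷ) = 41757² · 356.84631 = 6.2221402 × 10^11.

6.222 × 10^11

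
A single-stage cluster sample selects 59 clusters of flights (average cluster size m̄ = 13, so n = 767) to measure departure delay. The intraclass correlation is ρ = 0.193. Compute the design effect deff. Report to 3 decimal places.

deff = 1 + (13 − 1)·0.193 = 1 + 2.316 = 3.316.

3.316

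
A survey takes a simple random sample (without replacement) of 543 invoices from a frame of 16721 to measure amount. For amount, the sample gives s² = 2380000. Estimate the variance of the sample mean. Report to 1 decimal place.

Under SRS without replacement, Var(ȳ) = (1 − f)·s²/n with f = n/N = 543/16721 = 0.03247413.
Var(ȳ) = (1 − 0.03247413)·2380000/543 = 0.96752587·4383.0571 = 4240.7211.

4240.7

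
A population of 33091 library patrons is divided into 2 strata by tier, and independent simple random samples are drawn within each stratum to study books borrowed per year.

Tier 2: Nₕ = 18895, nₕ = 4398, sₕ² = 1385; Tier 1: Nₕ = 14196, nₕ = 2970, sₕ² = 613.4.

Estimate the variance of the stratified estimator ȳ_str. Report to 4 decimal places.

0.1088

Var(ȳ_str) = Σₕ Wₕ²(1 − fₕ)sₕ²/nₕ with Wₕ = Nₕ/N, N = 33091.
Tier 2: Wₕ = 0.57100118; term = 0.57100118²·(1 − 0.23275999)·1385/4398 = 0.078777066.
Tier 1: Wₕ = 0.42899882; term = 0.42899882²·(1 − 0.20921386)·613.4/2970 = 0.030057895.
Sum = 0.10883496.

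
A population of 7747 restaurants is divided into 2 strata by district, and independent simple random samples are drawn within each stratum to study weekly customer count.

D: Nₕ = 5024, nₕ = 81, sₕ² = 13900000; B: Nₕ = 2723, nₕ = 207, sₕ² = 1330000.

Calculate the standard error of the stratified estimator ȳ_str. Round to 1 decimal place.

Var(ȳ_str) = Σₕ Wₕ²(1 − fₕ)sₕ²/nₕ with Wₕ = Nₕ/N, N = 7747.
D: Wₕ = 0.64850910; term = 0.64850910²·(1 − 0.01612261)·13900000/81 = 71007.286.
B: Wₕ = 0.35149090; term = 0.35149090²·(1 − 0.07601910)·1330000/207 = 733.45329.
Sum = 71740.739.
SE = √(71740.739) = 267.8.

267.8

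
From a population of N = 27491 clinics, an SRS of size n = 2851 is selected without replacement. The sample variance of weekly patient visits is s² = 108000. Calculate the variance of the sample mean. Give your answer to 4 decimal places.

33.9529

Under SRS without replacement, Var(ȳ) = (1 − f)·s²/n with f = n/N = 2851/27491 = 0.10370667.
Var(ȳ) = (1 − 0.10370667)·108000/2851 = 0.89629333·37.881445 = 33.952887.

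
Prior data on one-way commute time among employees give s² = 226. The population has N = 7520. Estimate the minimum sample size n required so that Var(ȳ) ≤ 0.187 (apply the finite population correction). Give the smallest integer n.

1042

Without fpc, n₀ = s²/D = 226/0.187 = 1208.5561.
With fpc, (1 − n/N)·s²/n ≤ D requires n ≥ n₀/(1 + n₀/N) = 1208.5561/(1 + 1208.5561/7520) = 1041.2194.
Rounding up, n = 1042.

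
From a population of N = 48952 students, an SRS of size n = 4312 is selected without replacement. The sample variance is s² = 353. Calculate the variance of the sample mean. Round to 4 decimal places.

0.0747

Under SRS without replacement, Var(ȳ) = (1 − f)·s²/n with f = n/N = 4312/48952 = 0.08808629.
Var(ȳ) = (1 − 0.08808629)·353/4312 = 0.91191371·0.081864564 = 0.074653418.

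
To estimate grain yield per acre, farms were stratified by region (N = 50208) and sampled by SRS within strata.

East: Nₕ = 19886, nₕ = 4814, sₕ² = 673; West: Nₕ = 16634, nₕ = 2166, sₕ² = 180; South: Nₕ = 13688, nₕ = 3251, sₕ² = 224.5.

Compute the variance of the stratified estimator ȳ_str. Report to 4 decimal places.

0.0285

Var(ȳ_str) = Σₕ Wₕ²(1 − fₕ)sₕ²/nₕ with Wₕ = Nₕ/N, N = 50208.
East: Wₕ = 0.39607234; term = 0.39607234²·(1 − 0.24207986)·673/4814 = 0.01662193.
West: Wₕ = 0.33130178; term = 0.33130178²·(1 − 0.13021522)·180/2166 = 0.0079336567.
South: Wₕ = 0.27262588; term = 0.27262588²·(1 − 0.23750731)·224.5/3251 = 0.0039135349.
Sum = 0.028469122.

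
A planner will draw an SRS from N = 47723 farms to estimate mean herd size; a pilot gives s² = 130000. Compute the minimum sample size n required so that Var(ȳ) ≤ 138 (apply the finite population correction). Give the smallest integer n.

924

Without fpc, n₀ = s²/D = 130000/138 = 942.0290.
With fpc, (1 − n/N)·s²/n ≤ D requires n ≥ n₀/(1 + n₀/N) = 942.0290/(1 + 942.0290/47723) = 923.7938.
Rounding up, n = 924.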